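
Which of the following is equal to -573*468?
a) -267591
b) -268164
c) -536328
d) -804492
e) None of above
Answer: b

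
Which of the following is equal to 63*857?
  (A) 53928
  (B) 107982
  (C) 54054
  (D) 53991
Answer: D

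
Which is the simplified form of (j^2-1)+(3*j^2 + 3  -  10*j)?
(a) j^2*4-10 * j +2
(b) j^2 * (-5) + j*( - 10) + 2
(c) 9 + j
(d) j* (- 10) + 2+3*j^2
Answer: a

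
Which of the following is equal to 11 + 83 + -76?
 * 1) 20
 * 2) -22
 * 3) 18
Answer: 3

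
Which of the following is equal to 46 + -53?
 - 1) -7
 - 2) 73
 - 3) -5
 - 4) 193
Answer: 1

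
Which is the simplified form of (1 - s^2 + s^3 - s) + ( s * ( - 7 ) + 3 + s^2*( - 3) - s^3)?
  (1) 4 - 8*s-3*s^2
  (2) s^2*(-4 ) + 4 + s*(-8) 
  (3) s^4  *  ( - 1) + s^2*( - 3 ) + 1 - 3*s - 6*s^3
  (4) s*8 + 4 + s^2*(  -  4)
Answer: 2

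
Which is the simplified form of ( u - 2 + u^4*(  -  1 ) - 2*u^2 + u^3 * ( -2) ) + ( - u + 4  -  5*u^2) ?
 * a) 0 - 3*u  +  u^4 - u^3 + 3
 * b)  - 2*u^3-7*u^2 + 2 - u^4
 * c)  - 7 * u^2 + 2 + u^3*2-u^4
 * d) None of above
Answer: b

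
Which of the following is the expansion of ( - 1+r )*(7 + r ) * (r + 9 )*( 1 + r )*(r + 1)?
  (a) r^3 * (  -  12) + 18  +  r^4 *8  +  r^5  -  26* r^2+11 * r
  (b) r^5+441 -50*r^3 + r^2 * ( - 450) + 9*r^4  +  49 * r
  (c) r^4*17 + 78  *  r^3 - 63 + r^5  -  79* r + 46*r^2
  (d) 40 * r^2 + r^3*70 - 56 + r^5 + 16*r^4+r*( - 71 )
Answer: c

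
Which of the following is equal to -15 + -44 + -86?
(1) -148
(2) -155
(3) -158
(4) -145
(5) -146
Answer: 4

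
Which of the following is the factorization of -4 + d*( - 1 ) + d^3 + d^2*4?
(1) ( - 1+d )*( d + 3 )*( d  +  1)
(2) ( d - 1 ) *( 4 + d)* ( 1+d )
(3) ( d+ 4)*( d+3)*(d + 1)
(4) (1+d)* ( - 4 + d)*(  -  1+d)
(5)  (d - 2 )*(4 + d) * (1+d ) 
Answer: 2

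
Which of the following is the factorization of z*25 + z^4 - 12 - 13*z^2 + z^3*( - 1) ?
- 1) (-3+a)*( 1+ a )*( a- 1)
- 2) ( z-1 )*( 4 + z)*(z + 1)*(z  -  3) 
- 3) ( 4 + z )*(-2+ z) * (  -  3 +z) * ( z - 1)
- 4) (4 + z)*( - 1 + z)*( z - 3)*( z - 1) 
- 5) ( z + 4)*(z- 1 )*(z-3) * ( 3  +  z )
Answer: 4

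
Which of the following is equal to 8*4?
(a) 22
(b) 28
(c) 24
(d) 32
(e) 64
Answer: d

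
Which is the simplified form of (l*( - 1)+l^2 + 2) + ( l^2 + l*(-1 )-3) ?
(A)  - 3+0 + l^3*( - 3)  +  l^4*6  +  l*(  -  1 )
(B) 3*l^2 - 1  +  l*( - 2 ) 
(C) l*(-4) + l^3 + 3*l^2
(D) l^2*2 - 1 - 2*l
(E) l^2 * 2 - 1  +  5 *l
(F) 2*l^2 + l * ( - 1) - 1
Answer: D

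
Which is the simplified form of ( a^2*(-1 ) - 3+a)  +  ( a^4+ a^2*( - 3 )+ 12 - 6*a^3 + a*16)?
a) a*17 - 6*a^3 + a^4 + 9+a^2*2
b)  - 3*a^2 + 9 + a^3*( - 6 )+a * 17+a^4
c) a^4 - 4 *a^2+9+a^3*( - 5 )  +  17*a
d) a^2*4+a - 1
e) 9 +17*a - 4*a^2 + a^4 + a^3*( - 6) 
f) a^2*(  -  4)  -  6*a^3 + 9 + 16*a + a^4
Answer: e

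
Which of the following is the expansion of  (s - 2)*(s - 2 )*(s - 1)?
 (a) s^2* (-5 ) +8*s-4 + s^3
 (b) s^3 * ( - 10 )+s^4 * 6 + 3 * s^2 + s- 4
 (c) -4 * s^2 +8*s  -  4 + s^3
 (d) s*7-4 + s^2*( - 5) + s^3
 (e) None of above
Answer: a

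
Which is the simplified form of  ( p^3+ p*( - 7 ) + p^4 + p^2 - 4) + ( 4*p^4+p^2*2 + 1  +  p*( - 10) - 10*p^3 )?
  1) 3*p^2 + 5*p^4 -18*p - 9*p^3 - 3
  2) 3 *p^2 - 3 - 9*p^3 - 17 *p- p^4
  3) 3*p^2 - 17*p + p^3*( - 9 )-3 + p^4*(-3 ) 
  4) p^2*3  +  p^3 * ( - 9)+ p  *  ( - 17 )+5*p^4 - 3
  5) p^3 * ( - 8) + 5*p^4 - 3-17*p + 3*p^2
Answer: 4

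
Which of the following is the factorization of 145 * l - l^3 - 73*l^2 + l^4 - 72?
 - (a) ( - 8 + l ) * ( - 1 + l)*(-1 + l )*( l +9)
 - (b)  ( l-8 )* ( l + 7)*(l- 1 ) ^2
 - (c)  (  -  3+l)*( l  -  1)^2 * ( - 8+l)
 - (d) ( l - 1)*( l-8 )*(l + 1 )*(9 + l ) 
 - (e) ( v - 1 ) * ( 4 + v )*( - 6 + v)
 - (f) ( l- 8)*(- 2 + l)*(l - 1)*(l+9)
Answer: a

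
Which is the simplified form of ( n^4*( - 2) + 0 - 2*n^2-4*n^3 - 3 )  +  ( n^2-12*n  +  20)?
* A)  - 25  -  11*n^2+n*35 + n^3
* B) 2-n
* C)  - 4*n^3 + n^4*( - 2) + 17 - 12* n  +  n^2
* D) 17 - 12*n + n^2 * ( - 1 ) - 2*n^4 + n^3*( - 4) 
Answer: D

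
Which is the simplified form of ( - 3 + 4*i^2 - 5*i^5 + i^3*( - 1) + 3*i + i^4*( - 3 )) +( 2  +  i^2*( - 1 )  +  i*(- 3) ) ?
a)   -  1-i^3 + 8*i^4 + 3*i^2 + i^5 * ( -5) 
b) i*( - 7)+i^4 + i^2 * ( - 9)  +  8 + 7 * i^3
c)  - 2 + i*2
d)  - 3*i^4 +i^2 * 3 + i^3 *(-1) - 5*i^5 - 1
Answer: d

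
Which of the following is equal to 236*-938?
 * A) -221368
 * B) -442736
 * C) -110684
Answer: A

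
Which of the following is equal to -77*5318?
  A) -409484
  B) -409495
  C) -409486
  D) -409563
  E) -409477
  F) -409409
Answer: C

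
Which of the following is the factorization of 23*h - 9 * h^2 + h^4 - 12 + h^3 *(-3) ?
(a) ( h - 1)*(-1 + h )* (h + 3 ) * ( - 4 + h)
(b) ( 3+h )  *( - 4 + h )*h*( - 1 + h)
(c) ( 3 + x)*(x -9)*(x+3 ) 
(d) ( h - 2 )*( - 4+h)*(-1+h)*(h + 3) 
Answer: a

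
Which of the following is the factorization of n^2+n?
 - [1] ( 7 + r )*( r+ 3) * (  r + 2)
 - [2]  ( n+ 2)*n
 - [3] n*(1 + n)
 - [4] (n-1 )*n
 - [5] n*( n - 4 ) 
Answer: 3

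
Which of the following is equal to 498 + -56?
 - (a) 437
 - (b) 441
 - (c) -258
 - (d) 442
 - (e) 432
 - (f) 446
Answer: d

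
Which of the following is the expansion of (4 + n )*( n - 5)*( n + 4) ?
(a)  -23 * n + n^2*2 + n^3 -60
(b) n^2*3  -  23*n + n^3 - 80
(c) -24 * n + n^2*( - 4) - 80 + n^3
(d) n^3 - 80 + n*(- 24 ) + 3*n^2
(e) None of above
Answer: d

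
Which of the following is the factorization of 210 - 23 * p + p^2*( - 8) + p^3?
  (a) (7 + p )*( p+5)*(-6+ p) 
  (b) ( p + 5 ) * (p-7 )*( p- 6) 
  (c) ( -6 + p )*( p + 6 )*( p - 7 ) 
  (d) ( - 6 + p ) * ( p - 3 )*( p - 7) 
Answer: b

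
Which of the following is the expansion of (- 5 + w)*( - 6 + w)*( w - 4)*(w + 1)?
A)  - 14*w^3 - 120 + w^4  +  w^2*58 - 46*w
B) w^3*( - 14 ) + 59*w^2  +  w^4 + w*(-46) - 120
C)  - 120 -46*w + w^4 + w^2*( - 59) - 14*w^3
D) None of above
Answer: B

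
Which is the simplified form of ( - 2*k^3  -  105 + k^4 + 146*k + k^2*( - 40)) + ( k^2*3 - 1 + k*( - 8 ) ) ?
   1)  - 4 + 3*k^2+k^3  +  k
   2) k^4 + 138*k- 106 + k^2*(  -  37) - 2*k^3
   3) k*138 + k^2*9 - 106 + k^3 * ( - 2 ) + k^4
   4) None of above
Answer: 2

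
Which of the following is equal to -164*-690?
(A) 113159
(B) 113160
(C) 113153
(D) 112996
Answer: B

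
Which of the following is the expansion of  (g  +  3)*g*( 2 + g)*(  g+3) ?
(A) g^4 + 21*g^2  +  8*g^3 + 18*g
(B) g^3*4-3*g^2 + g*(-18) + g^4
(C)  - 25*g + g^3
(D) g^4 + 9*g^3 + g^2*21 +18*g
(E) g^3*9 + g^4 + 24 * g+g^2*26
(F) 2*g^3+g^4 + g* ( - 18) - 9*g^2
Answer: A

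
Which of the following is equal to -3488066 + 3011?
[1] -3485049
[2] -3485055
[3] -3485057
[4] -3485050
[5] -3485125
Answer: 2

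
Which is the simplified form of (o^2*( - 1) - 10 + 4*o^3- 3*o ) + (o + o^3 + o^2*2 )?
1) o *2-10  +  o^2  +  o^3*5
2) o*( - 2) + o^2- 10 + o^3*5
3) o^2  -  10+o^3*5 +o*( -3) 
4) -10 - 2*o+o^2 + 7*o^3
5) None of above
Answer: 2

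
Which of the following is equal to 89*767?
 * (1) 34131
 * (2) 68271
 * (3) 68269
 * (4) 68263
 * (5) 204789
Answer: 4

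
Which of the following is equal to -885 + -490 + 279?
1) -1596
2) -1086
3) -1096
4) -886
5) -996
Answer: 3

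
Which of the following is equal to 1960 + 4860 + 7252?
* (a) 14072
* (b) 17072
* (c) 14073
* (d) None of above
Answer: a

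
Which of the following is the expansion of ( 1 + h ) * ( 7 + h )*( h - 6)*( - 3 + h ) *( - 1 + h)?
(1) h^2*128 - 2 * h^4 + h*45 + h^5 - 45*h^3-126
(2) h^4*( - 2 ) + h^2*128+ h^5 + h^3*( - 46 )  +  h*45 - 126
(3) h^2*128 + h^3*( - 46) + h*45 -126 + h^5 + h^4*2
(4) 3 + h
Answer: 2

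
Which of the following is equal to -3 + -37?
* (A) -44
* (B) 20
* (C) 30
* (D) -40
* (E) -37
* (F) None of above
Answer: D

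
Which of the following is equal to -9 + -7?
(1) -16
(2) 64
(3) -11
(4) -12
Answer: 1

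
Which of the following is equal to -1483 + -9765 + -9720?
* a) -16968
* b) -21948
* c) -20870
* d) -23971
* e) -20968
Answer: e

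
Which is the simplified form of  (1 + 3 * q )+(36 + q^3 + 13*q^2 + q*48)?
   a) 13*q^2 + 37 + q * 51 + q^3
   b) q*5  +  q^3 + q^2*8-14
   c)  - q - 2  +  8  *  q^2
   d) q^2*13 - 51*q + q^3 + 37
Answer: a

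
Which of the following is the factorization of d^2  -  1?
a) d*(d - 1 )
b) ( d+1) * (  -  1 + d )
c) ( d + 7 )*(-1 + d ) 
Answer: b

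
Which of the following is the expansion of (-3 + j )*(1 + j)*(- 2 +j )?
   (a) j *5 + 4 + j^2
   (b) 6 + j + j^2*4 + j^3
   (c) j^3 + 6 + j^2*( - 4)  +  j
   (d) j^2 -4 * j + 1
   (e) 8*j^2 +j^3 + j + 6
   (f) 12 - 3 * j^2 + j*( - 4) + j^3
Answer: c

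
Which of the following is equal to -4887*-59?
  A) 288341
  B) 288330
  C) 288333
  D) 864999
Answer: C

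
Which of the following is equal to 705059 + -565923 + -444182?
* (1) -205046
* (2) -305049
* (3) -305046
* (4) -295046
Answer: 3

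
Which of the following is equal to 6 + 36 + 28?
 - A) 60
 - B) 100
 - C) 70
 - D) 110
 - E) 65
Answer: C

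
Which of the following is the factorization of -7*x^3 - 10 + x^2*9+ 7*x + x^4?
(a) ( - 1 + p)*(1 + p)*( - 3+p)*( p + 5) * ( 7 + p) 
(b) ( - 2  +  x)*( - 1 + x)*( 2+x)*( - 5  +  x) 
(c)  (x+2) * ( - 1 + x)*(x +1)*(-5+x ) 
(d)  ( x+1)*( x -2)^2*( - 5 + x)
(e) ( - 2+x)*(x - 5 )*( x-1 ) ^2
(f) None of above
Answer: f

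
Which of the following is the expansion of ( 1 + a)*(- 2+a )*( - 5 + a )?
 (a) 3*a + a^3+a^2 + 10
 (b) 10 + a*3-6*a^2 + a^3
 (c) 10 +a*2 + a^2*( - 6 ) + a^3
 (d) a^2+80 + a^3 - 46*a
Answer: b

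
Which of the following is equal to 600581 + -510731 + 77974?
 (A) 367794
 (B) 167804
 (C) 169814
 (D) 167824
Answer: D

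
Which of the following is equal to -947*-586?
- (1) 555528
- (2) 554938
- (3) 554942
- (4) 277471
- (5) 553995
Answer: 3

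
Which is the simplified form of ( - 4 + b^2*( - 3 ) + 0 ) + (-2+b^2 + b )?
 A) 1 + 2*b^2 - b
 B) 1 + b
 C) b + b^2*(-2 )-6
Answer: C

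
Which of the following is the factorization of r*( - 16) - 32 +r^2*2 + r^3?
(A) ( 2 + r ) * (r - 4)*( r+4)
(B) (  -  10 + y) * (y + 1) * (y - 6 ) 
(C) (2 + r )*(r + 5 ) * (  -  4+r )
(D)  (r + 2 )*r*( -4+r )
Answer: A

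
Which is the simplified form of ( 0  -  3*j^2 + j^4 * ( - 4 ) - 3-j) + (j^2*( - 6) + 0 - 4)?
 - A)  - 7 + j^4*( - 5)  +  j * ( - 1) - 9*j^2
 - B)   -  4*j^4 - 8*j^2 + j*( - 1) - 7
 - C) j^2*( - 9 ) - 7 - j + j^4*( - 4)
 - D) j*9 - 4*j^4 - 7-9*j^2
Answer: C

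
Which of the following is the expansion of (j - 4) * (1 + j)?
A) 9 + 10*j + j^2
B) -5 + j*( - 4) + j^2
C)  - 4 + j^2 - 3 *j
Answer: C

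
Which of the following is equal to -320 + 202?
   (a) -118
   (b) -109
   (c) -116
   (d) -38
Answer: a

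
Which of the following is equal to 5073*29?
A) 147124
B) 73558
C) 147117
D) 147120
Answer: C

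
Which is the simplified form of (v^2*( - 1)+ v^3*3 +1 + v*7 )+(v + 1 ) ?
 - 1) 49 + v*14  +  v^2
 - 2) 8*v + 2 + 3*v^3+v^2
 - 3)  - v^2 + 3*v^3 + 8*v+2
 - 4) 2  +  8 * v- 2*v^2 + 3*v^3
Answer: 3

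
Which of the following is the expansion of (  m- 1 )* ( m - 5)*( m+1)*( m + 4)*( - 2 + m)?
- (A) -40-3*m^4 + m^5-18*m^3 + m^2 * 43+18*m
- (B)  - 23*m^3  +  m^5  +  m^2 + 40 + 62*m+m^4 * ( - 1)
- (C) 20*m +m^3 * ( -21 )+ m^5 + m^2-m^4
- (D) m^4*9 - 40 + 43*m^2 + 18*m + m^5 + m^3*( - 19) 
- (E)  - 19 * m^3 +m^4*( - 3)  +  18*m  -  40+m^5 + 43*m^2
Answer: E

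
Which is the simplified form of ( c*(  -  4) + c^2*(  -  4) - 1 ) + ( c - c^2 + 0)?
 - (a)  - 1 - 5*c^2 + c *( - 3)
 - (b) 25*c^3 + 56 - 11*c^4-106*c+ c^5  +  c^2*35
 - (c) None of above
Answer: a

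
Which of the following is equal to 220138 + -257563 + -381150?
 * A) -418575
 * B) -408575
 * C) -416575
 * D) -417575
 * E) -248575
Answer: A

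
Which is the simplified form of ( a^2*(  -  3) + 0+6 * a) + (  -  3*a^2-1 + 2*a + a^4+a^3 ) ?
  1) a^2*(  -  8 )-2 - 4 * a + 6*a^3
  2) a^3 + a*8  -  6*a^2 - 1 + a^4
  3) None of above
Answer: 2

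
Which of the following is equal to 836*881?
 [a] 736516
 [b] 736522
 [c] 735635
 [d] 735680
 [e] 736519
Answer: a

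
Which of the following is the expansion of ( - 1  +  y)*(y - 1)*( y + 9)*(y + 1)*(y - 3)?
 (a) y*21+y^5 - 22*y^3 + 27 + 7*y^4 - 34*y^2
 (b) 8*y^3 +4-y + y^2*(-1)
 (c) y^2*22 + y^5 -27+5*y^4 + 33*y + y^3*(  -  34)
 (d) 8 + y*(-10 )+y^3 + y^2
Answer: c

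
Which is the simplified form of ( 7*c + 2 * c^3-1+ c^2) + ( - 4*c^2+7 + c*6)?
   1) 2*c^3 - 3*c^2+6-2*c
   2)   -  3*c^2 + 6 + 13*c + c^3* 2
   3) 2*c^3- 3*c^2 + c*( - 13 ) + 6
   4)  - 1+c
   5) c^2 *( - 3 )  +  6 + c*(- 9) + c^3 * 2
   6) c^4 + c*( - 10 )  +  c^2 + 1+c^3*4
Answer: 2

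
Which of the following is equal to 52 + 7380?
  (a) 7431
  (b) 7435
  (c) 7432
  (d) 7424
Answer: c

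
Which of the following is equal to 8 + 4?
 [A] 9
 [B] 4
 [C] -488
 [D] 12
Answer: D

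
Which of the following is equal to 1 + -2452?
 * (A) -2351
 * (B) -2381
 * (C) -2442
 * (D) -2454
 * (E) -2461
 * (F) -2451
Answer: F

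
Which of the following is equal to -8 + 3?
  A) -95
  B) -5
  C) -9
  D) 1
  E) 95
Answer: B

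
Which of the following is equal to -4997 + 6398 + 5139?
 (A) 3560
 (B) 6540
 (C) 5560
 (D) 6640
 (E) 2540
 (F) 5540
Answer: B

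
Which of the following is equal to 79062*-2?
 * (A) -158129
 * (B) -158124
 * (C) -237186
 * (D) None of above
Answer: B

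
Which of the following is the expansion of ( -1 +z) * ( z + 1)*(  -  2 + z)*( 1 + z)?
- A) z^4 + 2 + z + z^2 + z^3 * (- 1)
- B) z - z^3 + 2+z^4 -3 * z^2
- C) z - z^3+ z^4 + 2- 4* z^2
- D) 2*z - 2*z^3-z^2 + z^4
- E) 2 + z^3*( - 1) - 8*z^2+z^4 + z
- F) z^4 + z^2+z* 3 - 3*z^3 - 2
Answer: B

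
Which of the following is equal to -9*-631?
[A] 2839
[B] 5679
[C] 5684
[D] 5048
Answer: B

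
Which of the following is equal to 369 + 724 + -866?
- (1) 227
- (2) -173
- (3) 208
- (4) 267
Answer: 1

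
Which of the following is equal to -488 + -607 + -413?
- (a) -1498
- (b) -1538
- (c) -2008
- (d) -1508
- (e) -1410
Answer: d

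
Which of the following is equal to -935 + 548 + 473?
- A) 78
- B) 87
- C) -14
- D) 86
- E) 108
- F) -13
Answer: D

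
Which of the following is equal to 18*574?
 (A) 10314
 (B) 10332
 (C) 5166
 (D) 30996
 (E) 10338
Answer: B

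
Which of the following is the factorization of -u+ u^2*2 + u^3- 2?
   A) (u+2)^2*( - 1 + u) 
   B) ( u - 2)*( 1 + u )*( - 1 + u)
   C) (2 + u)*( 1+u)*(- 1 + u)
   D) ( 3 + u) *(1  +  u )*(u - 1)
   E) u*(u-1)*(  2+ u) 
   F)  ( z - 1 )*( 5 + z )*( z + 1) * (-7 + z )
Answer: C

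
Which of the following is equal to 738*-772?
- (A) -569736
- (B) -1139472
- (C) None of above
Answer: A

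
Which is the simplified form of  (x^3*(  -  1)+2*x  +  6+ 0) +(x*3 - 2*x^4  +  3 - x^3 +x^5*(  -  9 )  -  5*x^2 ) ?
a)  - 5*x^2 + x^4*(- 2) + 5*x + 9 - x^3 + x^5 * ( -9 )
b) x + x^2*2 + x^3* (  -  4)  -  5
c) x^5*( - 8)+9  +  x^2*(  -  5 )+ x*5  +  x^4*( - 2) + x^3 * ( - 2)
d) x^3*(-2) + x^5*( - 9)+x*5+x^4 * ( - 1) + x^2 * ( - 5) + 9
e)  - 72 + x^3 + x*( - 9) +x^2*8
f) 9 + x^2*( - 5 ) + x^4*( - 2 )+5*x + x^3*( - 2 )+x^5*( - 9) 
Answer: f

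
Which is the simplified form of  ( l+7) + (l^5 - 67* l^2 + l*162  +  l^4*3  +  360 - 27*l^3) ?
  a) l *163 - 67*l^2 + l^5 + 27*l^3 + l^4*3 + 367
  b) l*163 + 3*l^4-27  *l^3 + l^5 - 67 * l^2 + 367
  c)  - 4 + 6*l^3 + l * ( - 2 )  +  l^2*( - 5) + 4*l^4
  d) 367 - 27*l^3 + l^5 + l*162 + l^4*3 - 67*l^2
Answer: b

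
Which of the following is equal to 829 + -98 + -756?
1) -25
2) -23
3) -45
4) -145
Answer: 1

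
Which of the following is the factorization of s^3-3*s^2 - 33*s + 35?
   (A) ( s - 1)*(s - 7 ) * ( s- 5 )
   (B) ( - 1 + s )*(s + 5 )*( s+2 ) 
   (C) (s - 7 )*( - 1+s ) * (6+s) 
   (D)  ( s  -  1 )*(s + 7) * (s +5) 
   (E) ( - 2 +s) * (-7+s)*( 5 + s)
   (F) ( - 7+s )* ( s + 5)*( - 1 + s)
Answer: F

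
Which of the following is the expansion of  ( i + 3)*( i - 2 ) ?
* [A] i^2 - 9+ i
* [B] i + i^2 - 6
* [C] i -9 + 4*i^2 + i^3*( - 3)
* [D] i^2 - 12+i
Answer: B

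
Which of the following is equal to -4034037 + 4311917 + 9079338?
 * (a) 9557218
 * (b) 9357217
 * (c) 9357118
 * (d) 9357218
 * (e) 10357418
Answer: d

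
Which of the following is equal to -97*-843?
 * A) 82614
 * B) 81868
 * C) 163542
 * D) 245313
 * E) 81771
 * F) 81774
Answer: E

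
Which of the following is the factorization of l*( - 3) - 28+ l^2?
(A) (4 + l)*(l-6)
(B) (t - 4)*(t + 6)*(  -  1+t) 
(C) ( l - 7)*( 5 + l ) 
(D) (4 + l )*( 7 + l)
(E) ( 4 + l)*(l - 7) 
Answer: E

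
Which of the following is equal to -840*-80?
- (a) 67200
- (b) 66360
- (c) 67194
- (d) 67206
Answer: a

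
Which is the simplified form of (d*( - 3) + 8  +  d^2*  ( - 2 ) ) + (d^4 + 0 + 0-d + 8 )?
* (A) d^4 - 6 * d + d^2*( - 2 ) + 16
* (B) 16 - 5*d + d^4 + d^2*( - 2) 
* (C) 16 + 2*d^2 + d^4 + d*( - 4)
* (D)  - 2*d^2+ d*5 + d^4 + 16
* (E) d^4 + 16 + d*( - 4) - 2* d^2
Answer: E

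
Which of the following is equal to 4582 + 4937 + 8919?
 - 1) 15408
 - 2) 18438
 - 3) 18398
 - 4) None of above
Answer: 2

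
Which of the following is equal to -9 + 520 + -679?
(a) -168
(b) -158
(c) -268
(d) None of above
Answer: a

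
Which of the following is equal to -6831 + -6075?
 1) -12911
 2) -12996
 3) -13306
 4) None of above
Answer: 4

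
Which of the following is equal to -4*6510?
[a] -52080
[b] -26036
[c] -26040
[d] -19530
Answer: c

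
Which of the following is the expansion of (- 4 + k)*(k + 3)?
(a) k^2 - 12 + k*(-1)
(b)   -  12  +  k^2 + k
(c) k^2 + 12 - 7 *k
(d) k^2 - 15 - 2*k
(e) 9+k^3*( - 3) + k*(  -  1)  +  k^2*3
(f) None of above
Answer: a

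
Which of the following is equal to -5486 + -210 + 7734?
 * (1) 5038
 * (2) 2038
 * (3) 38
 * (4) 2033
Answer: 2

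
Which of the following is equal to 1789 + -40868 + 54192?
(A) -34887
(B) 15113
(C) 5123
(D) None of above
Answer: B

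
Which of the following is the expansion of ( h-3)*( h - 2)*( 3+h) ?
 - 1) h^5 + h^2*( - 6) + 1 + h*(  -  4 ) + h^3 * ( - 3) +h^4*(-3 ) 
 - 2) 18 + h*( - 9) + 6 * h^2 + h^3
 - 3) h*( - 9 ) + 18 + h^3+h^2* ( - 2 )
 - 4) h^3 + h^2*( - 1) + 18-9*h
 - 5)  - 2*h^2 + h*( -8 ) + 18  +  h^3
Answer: 3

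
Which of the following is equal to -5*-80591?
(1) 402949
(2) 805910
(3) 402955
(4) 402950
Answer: 3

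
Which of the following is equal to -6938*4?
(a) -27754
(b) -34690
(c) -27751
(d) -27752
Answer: d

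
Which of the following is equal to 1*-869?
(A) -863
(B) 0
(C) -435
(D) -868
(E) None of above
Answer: E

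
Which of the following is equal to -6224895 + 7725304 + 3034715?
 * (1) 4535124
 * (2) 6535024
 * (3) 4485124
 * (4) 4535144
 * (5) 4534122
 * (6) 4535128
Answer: 1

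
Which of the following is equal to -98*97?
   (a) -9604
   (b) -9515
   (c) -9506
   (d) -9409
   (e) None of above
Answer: c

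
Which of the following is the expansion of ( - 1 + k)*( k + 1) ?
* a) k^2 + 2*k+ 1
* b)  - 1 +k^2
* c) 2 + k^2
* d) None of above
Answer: b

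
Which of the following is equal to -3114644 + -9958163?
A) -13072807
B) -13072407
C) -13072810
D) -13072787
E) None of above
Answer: A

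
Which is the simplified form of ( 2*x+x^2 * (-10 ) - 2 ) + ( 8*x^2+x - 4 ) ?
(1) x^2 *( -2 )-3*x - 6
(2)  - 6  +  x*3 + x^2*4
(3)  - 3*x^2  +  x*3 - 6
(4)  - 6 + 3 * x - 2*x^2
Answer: 4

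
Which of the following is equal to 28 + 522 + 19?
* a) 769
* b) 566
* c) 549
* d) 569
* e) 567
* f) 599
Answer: d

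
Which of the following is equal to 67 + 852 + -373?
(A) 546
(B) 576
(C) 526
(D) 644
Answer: A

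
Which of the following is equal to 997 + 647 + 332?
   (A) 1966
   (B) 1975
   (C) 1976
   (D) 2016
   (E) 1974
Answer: C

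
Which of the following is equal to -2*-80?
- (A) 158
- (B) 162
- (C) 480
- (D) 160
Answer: D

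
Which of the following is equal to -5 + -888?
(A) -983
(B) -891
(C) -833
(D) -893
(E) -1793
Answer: D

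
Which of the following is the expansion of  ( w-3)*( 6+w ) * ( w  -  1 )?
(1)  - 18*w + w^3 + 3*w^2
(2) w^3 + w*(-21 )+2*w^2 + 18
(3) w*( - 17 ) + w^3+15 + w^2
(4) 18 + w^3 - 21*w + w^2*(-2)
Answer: 2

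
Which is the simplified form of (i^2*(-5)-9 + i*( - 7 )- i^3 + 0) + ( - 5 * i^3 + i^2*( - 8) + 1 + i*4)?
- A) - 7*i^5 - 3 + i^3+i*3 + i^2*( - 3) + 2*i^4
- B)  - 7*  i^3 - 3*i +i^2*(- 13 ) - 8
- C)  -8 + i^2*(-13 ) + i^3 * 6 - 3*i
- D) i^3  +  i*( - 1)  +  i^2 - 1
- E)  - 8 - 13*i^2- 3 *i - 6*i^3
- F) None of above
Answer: E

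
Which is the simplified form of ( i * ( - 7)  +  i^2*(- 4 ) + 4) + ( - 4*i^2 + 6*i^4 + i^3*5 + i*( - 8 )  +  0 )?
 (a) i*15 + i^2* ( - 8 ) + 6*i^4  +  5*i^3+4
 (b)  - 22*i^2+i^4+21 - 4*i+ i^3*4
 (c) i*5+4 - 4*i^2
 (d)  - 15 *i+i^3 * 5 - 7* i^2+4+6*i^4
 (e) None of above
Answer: e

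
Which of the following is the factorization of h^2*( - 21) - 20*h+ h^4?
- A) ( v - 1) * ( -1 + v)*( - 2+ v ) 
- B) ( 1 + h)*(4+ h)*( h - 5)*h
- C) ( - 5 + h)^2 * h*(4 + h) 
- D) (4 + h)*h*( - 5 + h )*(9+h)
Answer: B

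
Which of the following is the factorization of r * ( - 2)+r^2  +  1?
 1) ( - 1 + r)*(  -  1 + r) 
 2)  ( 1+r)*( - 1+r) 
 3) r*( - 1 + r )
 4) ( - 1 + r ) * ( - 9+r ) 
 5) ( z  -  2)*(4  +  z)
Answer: 1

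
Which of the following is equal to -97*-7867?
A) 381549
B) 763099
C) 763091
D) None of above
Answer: B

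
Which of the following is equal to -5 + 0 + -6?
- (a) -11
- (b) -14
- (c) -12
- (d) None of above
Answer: a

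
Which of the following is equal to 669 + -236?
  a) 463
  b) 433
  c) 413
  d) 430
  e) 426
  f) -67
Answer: b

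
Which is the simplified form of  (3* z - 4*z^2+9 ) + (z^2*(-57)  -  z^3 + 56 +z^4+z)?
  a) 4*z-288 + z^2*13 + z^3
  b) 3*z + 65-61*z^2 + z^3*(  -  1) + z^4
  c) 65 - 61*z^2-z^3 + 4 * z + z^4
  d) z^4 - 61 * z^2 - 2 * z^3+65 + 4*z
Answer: c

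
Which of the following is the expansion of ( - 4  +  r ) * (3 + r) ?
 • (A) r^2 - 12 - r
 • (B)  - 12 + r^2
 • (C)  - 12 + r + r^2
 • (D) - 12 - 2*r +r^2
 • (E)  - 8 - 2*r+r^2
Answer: A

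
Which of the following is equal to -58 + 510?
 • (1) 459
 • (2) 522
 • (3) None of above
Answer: 3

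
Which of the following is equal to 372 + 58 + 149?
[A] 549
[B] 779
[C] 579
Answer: C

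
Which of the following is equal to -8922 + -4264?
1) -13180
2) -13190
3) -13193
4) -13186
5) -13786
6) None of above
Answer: 4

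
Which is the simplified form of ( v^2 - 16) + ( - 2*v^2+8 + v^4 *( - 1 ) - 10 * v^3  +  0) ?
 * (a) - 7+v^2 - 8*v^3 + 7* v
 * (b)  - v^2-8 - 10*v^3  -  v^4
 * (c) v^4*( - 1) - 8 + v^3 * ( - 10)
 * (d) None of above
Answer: b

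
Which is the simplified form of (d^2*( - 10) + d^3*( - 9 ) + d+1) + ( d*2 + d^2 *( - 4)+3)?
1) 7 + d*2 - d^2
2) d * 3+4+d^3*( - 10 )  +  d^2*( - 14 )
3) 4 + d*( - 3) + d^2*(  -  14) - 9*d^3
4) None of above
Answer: 4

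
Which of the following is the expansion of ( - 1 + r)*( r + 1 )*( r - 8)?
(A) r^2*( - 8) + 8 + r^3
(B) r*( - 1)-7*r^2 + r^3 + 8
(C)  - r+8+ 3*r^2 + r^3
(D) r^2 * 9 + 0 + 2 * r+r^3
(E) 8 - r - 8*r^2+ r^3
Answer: E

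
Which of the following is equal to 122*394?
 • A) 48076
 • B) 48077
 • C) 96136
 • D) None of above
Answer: D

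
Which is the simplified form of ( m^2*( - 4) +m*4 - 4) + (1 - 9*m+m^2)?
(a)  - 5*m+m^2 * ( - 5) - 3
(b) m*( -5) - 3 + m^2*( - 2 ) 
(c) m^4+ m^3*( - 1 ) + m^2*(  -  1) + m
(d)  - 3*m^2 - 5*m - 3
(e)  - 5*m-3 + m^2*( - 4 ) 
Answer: d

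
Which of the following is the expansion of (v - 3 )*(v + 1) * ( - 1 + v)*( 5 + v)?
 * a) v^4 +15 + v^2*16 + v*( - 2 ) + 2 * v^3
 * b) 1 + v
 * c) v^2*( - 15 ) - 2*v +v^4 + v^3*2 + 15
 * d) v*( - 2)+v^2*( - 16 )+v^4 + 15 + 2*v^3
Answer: d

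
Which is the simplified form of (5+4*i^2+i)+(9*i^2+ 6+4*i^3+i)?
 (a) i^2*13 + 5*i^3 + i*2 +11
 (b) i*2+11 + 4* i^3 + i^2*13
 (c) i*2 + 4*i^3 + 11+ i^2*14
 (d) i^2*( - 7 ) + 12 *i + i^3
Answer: b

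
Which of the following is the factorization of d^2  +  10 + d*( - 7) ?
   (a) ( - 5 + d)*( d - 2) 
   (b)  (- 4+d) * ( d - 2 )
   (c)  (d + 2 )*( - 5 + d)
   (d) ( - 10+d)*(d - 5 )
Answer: a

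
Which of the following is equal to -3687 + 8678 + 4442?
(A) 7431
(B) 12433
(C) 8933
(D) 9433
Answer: D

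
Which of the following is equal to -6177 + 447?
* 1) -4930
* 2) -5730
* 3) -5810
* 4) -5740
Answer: 2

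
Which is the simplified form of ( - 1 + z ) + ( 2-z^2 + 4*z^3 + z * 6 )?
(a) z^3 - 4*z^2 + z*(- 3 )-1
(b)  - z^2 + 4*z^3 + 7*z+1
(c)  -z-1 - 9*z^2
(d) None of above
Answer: b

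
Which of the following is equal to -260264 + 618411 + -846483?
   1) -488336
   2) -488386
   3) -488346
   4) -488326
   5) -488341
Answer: 1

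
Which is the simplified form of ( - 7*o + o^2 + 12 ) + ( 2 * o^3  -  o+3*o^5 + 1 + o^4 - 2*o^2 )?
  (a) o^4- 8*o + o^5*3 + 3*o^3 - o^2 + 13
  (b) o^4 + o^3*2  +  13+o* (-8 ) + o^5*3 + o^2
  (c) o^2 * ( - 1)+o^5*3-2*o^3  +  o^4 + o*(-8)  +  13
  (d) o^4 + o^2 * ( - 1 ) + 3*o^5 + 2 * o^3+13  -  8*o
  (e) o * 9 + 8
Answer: d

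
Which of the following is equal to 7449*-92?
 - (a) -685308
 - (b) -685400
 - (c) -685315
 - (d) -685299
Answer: a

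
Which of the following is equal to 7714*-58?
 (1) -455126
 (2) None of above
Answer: 2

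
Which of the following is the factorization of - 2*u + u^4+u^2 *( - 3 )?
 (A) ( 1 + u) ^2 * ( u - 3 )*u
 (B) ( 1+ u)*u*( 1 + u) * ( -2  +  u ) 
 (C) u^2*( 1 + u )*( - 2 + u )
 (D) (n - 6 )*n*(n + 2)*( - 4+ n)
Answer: B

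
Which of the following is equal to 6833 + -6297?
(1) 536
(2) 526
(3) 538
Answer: 1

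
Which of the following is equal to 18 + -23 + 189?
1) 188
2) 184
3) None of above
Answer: 2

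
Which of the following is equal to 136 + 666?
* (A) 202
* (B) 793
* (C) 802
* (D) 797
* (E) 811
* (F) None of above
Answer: C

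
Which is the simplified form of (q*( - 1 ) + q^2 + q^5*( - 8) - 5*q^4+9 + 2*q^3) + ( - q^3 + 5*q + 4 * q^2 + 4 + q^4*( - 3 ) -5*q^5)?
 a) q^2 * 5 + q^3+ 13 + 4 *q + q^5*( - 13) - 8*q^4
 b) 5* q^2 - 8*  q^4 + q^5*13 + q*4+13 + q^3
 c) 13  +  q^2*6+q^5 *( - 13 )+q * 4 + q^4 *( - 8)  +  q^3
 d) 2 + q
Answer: a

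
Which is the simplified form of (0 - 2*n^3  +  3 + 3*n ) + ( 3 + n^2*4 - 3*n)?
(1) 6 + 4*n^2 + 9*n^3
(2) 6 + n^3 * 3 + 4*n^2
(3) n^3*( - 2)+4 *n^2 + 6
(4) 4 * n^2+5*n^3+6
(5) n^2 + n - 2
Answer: 3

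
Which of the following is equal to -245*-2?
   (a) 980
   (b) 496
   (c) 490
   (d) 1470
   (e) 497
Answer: c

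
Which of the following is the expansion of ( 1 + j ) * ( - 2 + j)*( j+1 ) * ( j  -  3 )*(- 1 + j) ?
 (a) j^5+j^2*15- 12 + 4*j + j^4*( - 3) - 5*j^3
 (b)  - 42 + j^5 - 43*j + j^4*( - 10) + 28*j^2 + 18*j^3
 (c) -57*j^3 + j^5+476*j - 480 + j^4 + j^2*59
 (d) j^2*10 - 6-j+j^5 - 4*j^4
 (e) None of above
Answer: d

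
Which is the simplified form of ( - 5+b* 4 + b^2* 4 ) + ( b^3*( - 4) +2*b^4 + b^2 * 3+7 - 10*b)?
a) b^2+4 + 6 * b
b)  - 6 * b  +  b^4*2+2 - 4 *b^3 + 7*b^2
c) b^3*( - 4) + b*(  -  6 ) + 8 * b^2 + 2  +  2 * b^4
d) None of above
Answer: b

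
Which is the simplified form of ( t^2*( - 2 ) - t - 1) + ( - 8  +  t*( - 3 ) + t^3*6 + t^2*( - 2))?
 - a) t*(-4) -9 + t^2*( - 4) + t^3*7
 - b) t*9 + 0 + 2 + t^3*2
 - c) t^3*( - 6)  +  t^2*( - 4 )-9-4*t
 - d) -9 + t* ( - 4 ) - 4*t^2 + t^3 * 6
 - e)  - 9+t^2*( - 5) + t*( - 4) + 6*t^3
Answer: d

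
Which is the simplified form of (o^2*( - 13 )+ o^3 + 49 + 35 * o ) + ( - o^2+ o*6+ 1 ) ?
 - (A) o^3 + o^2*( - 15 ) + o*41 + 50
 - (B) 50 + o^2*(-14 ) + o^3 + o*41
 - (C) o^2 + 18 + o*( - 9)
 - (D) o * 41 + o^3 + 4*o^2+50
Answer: B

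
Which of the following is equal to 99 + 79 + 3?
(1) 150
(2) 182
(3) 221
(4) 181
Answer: 4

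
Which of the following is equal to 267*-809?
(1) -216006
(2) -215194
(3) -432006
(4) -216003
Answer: 4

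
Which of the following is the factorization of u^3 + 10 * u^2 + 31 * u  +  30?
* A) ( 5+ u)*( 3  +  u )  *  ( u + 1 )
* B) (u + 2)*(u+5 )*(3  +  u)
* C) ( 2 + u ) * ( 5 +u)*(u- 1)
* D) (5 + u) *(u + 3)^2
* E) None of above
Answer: B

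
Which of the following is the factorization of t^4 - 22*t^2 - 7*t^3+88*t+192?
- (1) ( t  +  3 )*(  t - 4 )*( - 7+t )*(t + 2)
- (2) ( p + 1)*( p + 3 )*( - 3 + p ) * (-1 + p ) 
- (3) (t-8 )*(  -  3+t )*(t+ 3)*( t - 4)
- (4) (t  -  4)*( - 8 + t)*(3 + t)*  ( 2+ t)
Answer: 4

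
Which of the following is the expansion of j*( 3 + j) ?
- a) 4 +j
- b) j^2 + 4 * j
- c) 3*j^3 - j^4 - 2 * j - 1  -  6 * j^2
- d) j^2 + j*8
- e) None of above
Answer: e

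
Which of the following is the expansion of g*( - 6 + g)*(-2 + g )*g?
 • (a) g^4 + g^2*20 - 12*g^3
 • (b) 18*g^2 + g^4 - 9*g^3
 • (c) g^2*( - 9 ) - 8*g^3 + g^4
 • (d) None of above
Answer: d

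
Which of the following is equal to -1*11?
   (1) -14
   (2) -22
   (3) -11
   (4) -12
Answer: 3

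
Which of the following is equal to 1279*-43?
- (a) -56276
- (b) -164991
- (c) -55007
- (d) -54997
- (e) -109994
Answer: d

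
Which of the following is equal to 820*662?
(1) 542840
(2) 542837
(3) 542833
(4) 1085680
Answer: 1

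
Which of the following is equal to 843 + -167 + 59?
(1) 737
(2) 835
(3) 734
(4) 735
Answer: 4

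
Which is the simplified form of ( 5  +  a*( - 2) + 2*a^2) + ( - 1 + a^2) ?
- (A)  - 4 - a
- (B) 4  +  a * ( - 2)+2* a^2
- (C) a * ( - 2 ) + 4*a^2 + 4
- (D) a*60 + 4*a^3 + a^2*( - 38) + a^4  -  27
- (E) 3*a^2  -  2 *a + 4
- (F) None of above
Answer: E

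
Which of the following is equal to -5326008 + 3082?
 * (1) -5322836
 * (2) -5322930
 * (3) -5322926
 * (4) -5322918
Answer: 3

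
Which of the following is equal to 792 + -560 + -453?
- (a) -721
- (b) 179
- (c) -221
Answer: c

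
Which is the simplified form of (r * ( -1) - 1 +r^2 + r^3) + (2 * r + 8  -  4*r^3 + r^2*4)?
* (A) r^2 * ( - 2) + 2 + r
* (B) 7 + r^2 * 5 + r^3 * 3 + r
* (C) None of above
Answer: C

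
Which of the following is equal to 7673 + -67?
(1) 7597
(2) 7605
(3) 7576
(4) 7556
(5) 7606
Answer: 5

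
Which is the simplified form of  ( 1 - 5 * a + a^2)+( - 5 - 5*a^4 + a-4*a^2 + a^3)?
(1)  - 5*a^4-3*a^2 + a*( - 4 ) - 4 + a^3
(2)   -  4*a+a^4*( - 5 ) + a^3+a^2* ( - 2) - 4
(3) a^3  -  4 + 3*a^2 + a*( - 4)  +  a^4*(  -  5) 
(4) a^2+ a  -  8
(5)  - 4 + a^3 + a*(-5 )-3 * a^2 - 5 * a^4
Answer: 1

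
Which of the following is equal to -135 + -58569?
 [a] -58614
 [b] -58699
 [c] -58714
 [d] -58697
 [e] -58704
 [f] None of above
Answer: e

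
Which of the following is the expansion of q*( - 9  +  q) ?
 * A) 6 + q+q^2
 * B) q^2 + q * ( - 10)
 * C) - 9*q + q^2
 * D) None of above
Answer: C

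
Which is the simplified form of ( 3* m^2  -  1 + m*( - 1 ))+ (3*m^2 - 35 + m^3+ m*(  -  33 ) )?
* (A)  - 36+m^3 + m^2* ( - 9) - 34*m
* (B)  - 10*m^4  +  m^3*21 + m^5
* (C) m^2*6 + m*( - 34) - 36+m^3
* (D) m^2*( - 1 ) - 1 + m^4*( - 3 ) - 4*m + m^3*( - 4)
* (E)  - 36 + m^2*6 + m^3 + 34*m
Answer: C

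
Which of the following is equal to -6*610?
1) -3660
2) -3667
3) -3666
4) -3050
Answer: 1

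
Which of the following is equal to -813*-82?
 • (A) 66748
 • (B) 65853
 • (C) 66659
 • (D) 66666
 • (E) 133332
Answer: D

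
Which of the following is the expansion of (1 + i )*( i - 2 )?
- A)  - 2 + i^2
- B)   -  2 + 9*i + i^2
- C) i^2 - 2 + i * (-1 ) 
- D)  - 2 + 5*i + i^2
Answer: C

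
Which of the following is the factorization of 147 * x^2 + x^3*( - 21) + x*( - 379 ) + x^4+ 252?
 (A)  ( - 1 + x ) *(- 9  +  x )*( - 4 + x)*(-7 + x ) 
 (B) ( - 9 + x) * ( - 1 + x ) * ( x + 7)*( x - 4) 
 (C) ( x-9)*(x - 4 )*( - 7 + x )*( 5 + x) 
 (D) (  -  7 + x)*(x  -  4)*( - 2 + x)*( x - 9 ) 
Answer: A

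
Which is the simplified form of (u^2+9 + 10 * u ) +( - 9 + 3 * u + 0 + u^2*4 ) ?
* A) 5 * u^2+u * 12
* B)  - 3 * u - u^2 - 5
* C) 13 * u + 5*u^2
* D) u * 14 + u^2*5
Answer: C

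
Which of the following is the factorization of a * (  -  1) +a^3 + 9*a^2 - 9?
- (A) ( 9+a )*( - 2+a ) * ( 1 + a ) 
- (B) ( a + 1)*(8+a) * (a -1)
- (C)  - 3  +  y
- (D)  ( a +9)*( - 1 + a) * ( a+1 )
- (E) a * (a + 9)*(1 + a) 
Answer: D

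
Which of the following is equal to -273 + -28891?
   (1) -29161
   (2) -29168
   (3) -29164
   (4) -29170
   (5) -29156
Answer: 3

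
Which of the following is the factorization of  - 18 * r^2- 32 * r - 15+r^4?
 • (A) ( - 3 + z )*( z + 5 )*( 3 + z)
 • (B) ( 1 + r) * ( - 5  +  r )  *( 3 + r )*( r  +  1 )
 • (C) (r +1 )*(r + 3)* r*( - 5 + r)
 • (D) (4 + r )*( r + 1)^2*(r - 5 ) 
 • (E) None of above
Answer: B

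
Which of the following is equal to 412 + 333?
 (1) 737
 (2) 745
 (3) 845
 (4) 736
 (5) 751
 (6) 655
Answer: 2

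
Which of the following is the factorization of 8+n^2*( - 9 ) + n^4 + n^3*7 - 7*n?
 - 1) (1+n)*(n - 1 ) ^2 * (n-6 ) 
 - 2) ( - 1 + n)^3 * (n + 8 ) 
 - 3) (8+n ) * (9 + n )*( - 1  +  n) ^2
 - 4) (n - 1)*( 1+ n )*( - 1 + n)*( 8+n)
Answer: 4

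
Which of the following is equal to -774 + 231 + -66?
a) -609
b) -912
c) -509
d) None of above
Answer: a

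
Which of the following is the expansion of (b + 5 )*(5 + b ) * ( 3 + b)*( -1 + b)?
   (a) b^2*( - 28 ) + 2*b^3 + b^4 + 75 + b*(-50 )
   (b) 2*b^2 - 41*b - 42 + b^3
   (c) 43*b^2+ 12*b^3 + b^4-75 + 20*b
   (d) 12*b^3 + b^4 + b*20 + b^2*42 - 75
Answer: d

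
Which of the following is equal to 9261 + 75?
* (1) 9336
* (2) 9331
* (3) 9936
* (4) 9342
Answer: 1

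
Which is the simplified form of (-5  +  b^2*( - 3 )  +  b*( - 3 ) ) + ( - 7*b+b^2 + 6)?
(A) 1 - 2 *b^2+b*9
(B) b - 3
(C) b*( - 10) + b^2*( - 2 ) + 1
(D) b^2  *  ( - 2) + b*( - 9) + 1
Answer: C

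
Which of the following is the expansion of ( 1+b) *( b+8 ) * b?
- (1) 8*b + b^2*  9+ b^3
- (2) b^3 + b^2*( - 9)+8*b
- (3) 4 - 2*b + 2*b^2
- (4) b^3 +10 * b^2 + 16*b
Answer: 1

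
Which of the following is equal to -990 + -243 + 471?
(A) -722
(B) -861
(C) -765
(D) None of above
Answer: D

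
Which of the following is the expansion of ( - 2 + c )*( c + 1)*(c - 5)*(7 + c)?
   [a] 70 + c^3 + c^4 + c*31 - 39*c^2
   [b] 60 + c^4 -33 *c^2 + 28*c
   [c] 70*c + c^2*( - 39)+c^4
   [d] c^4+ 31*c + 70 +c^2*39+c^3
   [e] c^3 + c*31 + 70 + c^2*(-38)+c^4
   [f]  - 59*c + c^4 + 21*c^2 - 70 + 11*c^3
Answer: a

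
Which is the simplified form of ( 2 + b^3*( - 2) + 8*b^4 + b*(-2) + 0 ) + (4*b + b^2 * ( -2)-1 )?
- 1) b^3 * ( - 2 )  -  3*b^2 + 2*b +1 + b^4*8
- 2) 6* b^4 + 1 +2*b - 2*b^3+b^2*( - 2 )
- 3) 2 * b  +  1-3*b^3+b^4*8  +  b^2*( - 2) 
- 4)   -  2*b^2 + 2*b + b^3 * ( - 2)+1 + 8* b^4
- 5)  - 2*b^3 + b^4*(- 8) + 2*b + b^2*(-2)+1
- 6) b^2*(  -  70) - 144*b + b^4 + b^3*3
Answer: 4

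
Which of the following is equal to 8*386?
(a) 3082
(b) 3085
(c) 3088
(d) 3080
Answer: c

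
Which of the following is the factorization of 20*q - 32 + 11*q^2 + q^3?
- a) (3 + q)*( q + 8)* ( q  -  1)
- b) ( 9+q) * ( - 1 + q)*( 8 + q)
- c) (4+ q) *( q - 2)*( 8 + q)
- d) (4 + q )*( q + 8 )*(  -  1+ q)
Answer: d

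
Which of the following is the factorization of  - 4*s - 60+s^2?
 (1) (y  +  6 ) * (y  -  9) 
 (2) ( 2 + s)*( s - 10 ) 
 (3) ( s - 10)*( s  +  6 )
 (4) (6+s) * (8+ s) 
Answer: 3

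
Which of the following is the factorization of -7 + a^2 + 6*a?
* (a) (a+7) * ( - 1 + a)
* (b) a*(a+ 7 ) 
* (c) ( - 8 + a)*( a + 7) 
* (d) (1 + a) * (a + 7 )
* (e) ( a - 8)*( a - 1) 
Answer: a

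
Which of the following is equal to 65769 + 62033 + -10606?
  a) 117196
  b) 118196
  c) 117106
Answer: a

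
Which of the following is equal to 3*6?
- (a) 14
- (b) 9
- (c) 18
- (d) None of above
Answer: c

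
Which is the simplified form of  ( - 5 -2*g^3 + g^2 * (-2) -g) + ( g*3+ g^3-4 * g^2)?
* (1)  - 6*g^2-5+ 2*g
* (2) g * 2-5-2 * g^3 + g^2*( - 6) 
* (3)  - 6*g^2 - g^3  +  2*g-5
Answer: 3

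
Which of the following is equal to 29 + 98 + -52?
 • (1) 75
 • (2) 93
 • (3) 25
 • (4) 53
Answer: 1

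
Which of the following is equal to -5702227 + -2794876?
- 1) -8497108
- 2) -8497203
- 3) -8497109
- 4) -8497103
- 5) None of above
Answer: 4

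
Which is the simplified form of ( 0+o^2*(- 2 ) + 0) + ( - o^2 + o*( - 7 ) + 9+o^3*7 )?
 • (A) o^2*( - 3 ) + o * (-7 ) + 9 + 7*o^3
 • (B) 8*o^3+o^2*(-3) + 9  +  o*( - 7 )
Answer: A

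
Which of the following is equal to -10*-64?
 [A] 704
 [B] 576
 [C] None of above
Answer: C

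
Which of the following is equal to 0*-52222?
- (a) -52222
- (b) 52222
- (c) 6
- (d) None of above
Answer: d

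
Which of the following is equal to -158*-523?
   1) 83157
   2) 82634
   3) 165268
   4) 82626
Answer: 2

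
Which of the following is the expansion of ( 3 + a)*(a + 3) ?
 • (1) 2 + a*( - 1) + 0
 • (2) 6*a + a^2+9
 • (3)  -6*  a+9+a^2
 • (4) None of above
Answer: 2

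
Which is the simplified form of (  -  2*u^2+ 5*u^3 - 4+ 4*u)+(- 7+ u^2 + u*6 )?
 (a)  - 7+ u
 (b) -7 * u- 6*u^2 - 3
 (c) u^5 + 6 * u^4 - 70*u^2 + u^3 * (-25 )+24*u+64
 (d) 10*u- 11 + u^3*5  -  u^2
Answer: d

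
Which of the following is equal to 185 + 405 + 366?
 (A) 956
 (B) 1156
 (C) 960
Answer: A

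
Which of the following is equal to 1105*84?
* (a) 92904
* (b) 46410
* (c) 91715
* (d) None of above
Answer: d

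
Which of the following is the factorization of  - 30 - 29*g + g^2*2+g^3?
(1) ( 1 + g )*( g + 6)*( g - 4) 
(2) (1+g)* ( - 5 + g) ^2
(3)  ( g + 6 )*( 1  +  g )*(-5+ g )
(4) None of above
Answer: 3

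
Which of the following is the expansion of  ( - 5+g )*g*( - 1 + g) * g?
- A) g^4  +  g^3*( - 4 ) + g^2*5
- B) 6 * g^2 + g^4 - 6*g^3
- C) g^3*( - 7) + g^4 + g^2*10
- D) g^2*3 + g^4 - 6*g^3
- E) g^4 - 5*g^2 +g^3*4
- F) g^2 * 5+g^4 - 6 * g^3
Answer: F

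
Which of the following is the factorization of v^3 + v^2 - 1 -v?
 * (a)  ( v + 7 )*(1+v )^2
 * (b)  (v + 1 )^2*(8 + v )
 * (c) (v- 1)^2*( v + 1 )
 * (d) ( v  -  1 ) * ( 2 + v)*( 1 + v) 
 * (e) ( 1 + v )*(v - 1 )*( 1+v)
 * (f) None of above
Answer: e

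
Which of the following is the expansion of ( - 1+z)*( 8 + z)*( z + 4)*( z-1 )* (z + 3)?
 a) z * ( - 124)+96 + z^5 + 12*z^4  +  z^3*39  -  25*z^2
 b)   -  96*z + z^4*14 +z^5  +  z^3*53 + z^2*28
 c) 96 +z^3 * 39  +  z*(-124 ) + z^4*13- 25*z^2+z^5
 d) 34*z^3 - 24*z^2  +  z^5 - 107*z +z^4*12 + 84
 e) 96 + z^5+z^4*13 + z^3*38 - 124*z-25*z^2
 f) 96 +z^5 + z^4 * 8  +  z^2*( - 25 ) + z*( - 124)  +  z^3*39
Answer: c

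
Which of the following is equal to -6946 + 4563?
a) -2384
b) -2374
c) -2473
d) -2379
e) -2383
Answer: e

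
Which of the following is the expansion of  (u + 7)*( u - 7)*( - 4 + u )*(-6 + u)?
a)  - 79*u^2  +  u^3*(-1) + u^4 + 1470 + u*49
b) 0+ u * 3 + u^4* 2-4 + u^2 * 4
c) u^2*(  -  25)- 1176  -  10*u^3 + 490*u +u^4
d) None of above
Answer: c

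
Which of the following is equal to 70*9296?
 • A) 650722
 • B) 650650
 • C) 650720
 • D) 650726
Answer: C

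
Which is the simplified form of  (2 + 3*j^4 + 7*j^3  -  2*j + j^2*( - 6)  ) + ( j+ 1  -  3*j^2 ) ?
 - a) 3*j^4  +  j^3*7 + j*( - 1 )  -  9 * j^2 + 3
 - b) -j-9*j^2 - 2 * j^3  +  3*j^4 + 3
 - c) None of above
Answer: a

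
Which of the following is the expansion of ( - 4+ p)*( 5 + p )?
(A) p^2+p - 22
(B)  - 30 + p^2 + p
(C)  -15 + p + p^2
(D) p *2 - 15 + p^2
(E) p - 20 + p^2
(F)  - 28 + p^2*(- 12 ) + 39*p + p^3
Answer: E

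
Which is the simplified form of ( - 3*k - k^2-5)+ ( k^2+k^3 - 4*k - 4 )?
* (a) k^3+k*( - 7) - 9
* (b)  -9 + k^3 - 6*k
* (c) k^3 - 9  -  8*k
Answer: a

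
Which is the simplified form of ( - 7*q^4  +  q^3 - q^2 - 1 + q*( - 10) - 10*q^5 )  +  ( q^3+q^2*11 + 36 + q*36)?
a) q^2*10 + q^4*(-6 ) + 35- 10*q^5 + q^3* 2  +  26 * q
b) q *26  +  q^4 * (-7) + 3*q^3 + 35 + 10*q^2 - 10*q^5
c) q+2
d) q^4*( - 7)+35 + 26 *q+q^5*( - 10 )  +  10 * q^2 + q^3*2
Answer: d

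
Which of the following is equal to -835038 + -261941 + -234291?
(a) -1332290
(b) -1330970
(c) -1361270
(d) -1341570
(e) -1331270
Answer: e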